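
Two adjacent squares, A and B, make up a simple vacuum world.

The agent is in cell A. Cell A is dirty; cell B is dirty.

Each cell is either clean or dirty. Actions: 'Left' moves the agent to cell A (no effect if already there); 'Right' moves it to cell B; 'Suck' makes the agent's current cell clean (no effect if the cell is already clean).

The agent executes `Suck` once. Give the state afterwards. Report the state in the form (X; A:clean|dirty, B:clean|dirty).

(A; A:clean, B:dirty)

start: (A; A:dirty, B:dirty)
Suck (#1): (A; A:clean, B:dirty)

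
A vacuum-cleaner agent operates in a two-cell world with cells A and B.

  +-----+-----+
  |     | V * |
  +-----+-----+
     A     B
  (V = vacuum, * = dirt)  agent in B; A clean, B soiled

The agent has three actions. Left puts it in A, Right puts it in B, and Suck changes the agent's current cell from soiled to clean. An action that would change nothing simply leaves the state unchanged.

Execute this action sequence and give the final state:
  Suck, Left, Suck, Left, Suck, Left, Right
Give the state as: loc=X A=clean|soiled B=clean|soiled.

loc=B A=clean B=clean

Suck (#1): loc=B A=clean B=clean
Left (#2): loc=A A=clean B=clean
Suck (#3): loc=A A=clean B=clean
Left (#4): loc=A A=clean B=clean
Suck (#5): loc=A A=clean B=clean
Left (#6): loc=A A=clean B=clean
Right (#7): loc=B A=clean B=clean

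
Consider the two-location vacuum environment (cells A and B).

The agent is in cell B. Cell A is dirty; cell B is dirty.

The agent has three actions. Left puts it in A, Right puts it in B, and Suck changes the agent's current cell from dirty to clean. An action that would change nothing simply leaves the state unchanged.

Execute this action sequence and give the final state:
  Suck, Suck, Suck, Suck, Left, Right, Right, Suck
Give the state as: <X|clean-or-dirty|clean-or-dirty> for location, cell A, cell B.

<B|dirty|clean>

Suck (#1): <B|dirty|clean>
Suck (#2): <B|dirty|clean>
Suck (#3): <B|dirty|clean>
Suck (#4): <B|dirty|clean>
Left (#5): <A|dirty|clean>
Right (#6): <B|dirty|clean>
Right (#7): <B|dirty|clean>
Suck (#8): <B|dirty|clean>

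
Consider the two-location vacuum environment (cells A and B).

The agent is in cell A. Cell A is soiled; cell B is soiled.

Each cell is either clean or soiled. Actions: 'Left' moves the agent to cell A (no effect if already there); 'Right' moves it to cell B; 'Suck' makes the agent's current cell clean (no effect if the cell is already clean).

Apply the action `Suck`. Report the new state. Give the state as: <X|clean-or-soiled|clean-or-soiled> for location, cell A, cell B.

<A|clean|soiled>

start: <A|soiled|soiled>
t=1 Suck ⇒ <A|clean|soiled>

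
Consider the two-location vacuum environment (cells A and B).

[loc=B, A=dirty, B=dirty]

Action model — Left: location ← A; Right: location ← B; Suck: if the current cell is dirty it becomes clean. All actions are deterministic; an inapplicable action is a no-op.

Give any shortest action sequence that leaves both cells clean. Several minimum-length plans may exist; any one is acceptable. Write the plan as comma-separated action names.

Suck, Left, Suck

1. Suck → (B; A:dirty, B:clean)
2. Left → (A; A:dirty, B:clean)
3. Suck → (A; A:clean, B:clean)
min 3: Suck B + move + Suck A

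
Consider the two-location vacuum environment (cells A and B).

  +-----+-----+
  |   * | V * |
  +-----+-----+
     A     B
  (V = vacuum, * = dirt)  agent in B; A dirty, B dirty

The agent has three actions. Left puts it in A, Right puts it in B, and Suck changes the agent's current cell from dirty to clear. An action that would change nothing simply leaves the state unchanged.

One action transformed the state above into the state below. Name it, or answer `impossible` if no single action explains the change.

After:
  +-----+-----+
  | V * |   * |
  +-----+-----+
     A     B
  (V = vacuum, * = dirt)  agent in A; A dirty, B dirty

Left

try  Left: in A — A dirty, B dirty  ← match
try Right: in B — A dirty, B dirty
try  Suck: in B — A dirty, B clear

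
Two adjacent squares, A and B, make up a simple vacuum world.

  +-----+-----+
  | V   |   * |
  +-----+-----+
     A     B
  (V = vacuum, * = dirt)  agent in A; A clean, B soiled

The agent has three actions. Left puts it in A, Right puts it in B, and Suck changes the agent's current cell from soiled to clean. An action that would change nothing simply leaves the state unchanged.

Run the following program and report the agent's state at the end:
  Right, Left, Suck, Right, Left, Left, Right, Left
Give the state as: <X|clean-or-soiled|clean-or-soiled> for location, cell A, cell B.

step 1/8 (Right): <B|clean|soiled>
step 2/8 (Left): <A|clean|soiled>
step 3/8 (Suck): <A|clean|soiled>
step 4/8 (Right): <B|clean|soiled>
step 5/8 (Left): <A|clean|soiled>
step 6/8 (Left): <A|clean|soiled>
step 7/8 (Right): <B|clean|soiled>
step 8/8 (Left): <A|clean|soiled>

<A|clean|soiled>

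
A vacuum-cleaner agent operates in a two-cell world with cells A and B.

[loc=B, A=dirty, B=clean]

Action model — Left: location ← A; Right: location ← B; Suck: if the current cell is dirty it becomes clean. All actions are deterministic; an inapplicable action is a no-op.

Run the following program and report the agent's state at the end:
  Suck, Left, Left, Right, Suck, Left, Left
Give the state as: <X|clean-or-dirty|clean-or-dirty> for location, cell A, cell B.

<A|dirty|clean>

Suck (#1): <B|dirty|clean>
Left (#2): <A|dirty|clean>
Left (#3): <A|dirty|clean>
Right (#4): <B|dirty|clean>
Suck (#5): <B|dirty|clean>
Left (#6): <A|dirty|clean>
Left (#7): <A|dirty|clean>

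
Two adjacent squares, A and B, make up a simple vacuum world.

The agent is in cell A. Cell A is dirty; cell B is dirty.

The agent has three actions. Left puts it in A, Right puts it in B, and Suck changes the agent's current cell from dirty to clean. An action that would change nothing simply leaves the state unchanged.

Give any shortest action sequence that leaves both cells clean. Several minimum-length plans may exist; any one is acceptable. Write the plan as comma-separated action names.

1. Suck → in A — A clean, B dirty
2. Right → in B — A clean, B dirty
3. Suck → in B — A clean, B clean
min 3: Suck A + move + Suck B

Suck, Right, Suck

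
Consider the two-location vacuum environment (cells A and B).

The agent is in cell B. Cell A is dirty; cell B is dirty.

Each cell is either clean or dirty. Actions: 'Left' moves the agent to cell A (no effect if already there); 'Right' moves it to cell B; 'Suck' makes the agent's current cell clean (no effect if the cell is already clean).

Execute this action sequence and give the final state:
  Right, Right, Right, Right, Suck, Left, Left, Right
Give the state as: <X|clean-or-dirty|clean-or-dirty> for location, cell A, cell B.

step 1/8 (Right): <B|dirty|dirty>
step 2/8 (Right): <B|dirty|dirty>
step 3/8 (Right): <B|dirty|dirty>
step 4/8 (Right): <B|dirty|dirty>
step 5/8 (Suck): <B|dirty|clean>
step 6/8 (Left): <A|dirty|clean>
step 7/8 (Left): <A|dirty|clean>
step 8/8 (Right): <B|dirty|clean>

<B|dirty|clean>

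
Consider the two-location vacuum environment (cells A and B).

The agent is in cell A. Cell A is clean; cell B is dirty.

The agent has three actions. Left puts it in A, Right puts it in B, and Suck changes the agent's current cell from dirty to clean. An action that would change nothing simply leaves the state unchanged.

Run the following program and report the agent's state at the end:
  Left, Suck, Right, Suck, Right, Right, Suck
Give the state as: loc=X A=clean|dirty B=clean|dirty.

loc=B A=clean B=clean

[1] after Left: loc=A A=clean B=dirty
[2] after Suck: loc=A A=clean B=dirty
[3] after Right: loc=B A=clean B=dirty
[4] after Suck: loc=B A=clean B=clean
[5] after Right: loc=B A=clean B=clean
[6] after Right: loc=B A=clean B=clean
[7] after Suck: loc=B A=clean B=clean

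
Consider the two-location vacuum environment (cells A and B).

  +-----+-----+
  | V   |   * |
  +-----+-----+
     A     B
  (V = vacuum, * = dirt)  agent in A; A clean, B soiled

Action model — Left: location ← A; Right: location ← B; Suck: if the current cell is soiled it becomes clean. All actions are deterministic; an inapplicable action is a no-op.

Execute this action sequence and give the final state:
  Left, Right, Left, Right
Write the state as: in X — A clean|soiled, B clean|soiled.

t=1 Left ⇒ in A — A clean, B soiled
t=2 Right ⇒ in B — A clean, B soiled
t=3 Left ⇒ in A — A clean, B soiled
t=4 Right ⇒ in B — A clean, B soiled

in B — A clean, B soiled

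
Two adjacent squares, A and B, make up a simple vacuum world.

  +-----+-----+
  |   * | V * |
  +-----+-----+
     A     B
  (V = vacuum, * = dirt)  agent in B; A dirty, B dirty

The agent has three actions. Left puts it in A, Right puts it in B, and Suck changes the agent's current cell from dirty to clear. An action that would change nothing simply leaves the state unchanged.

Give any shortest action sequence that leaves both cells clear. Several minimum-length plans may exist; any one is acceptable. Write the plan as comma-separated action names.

[1] after Suck: in B — A dirty, B clear
[2] after Left: in A — A dirty, B clear
[3] after Suck: in A — A clear, B clear
min 3: Suck B + move + Suck A

Suck, Left, Suck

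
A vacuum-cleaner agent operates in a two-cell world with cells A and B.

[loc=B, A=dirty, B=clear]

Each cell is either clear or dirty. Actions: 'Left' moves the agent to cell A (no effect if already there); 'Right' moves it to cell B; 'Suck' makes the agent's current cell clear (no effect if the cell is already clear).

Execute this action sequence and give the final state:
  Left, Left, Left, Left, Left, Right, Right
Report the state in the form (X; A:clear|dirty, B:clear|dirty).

(B; A:dirty, B:clear)

[1] after Left: (A; A:dirty, B:clear)
[2] after Left: (A; A:dirty, B:clear)
[3] after Left: (A; A:dirty, B:clear)
[4] after Left: (A; A:dirty, B:clear)
[5] after Left: (A; A:dirty, B:clear)
[6] after Right: (B; A:dirty, B:clear)
[7] after Right: (B; A:dirty, B:clear)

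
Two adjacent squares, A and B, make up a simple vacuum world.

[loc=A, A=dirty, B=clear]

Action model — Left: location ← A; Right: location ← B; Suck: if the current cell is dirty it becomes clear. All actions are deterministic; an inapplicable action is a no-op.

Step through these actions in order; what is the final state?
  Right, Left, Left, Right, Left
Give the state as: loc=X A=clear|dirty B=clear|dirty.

loc=A A=dirty B=clear

step 1/5 (Right): loc=B A=dirty B=clear
step 2/5 (Left): loc=A A=dirty B=clear
step 3/5 (Left): loc=A A=dirty B=clear
step 4/5 (Right): loc=B A=dirty B=clear
step 5/5 (Left): loc=A A=dirty B=clear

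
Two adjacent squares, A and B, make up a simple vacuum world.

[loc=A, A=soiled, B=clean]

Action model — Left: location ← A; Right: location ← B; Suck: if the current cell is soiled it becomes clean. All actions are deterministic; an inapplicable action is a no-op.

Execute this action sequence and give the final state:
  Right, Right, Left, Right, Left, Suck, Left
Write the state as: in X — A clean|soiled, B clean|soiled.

in A — A clean, B clean

t=1 Right ⇒ in B — A soiled, B clean
t=2 Right ⇒ in B — A soiled, B clean
t=3 Left ⇒ in A — A soiled, B clean
t=4 Right ⇒ in B — A soiled, B clean
t=5 Left ⇒ in A — A soiled, B clean
t=6 Suck ⇒ in A — A clean, B clean
t=7 Left ⇒ in A — A clean, B clean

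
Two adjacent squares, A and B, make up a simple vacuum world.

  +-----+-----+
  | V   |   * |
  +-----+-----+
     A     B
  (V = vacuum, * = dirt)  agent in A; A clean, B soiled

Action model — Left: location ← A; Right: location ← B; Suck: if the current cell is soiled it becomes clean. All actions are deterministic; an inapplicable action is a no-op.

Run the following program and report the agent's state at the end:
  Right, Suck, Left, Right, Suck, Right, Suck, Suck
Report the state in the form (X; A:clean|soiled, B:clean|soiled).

step 1/8 (Right): (B; A:clean, B:soiled)
step 2/8 (Suck): (B; A:clean, B:clean)
step 3/8 (Left): (A; A:clean, B:clean)
step 4/8 (Right): (B; A:clean, B:clean)
step 5/8 (Suck): (B; A:clean, B:clean)
step 6/8 (Right): (B; A:clean, B:clean)
step 7/8 (Suck): (B; A:clean, B:clean)
step 8/8 (Suck): (B; A:clean, B:clean)

(B; A:clean, B:clean)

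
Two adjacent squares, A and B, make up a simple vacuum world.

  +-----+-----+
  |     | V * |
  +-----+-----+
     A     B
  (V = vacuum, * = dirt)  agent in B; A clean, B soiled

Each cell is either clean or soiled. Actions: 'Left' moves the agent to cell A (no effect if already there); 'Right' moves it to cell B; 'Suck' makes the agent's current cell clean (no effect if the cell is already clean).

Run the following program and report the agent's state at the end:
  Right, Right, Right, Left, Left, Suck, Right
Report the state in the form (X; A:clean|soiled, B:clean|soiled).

1) do Right; now (B; A:clean, B:soiled)
2) do Right; now (B; A:clean, B:soiled)
3) do Right; now (B; A:clean, B:soiled)
4) do Left; now (A; A:clean, B:soiled)
5) do Left; now (A; A:clean, B:soiled)
6) do Suck; now (A; A:clean, B:soiled)
7) do Right; now (B; A:clean, B:soiled)

(B; A:clean, B:soiled)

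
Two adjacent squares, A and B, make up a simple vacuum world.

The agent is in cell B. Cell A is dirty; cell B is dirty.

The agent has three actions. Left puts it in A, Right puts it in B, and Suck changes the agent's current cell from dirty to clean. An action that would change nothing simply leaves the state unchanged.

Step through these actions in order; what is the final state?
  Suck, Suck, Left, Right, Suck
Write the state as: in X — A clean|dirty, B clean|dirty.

1) do Suck; now in B — A dirty, B clean
2) do Suck; now in B — A dirty, B clean
3) do Left; now in A — A dirty, B clean
4) do Right; now in B — A dirty, B clean
5) do Suck; now in B — A dirty, B clean

in B — A dirty, B clean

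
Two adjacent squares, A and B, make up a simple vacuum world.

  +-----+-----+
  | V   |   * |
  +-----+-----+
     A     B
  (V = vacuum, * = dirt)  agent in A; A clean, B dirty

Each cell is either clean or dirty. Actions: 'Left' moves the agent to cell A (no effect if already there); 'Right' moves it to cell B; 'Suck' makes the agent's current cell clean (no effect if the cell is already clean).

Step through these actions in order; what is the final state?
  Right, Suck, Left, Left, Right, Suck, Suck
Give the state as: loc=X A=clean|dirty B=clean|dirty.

loc=B A=clean B=clean

Right (#1): loc=B A=clean B=dirty
Suck (#2): loc=B A=clean B=clean
Left (#3): loc=A A=clean B=clean
Left (#4): loc=A A=clean B=clean
Right (#5): loc=B A=clean B=clean
Suck (#6): loc=B A=clean B=clean
Suck (#7): loc=B A=clean B=clean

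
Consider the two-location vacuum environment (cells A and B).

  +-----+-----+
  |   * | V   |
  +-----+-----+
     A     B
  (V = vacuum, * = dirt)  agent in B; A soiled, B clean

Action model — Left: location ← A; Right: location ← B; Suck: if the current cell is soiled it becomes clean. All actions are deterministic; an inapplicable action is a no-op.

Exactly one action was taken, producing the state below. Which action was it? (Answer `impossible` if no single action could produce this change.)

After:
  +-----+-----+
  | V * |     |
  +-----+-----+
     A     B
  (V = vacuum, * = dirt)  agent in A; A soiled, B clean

try  Left: <A|soiled|clean>  ← match
try Right: <B|soiled|clean>
try  Suck: <B|soiled|clean>

Left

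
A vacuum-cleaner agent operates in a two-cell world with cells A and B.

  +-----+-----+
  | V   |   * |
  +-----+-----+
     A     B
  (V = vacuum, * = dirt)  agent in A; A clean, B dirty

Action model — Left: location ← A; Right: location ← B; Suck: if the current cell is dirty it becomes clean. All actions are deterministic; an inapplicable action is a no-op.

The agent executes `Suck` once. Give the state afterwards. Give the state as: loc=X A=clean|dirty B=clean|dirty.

start: loc=A A=clean B=dirty
1. Suck → loc=A A=clean B=dirty

loc=A A=clean B=dirty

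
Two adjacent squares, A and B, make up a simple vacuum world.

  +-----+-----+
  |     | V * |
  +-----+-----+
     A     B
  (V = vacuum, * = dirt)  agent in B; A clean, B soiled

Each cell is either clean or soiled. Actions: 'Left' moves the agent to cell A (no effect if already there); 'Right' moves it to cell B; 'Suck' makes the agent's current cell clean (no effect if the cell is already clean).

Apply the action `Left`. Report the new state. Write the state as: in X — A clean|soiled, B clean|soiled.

in A — A clean, B soiled

start: in B — A clean, B soiled
t=1 Left ⇒ in A — A clean, B soiled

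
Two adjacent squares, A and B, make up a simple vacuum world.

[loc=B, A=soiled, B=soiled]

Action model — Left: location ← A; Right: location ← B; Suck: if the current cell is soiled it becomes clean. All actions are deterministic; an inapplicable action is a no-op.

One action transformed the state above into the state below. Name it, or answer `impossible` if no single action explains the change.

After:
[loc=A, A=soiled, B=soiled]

Left

try  Left: (A; A:soiled, B:soiled)  ← match
try Right: (B; A:soiled, B:soiled)
try  Suck: (B; A:soiled, B:clean)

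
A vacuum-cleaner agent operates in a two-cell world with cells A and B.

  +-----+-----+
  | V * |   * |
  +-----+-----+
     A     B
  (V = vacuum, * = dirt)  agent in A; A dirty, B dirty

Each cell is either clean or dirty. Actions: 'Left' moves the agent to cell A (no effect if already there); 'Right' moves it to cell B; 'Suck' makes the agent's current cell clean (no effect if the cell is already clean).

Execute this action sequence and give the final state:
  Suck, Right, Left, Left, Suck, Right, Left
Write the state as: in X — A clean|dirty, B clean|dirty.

t=1 Suck ⇒ in A — A clean, B dirty
t=2 Right ⇒ in B — A clean, B dirty
t=3 Left ⇒ in A — A clean, B dirty
t=4 Left ⇒ in A — A clean, B dirty
t=5 Suck ⇒ in A — A clean, B dirty
t=6 Right ⇒ in B — A clean, B dirty
t=7 Left ⇒ in A — A clean, B dirty

in A — A clean, B dirty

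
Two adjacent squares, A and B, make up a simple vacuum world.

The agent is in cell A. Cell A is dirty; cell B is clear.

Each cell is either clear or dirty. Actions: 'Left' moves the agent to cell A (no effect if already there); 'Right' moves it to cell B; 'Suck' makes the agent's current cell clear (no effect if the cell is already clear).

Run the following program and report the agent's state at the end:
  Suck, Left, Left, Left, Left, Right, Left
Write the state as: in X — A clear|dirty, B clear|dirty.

in A — A clear, B clear

[1] after Suck: in A — A clear, B clear
[2] after Left: in A — A clear, B clear
[3] after Left: in A — A clear, B clear
[4] after Left: in A — A clear, B clear
[5] after Left: in A — A clear, B clear
[6] after Right: in B — A clear, B clear
[7] after Left: in A — A clear, B clear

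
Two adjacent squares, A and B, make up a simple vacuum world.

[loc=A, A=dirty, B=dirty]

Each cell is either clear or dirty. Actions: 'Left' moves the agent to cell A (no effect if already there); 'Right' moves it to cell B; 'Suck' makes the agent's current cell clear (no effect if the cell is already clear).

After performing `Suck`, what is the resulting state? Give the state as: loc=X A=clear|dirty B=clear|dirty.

loc=A A=clear B=dirty

start: loc=A A=dirty B=dirty
t=1 Suck ⇒ loc=A A=clear B=dirty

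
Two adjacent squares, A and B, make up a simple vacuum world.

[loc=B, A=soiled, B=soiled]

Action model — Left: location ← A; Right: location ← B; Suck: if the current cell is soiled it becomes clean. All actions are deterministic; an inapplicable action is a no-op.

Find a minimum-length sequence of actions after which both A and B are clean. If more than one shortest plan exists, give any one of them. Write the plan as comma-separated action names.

Suck, Left, Suck

Suck (#1): in B — A soiled, B clean
Left (#2): in A — A soiled, B clean
Suck (#3): in A — A clean, B clean
min 3: Suck B + move + Suck A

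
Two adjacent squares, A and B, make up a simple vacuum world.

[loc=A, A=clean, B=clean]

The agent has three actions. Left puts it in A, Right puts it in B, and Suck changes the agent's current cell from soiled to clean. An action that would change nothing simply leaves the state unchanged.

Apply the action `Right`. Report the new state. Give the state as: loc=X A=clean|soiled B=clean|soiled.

loc=B A=clean B=clean

start: loc=A A=clean B=clean
step 1/1 (Right): loc=B A=clean B=clean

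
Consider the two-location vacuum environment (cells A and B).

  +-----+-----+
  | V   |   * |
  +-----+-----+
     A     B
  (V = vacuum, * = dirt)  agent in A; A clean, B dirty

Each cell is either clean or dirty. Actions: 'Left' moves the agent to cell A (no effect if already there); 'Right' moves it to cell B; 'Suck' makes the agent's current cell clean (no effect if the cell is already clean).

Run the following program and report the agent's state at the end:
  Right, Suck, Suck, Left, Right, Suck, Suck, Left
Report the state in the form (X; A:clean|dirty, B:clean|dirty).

(A; A:clean, B:clean)

step 1/8 (Right): (B; A:clean, B:dirty)
step 2/8 (Suck): (B; A:clean, B:clean)
step 3/8 (Suck): (B; A:clean, B:clean)
step 4/8 (Left): (A; A:clean, B:clean)
step 5/8 (Right): (B; A:clean, B:clean)
step 6/8 (Suck): (B; A:clean, B:clean)
step 7/8 (Suck): (B; A:clean, B:clean)
step 8/8 (Left): (A; A:clean, B:clean)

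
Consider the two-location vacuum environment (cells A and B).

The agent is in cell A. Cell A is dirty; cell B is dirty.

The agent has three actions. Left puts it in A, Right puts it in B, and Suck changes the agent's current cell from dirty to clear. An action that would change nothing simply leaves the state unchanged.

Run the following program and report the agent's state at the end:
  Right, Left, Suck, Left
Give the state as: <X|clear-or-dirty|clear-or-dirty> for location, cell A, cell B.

<A|clear|dirty>

1. Right → <B|dirty|dirty>
2. Left → <A|dirty|dirty>
3. Suck → <A|clear|dirty>
4. Left → <A|clear|dirty>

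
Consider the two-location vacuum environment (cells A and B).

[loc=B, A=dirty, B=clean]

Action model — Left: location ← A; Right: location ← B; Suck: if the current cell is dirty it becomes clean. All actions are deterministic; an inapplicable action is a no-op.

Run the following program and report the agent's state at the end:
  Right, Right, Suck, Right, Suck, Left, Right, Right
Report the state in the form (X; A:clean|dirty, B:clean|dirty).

1) do Right; now (B; A:dirty, B:clean)
2) do Right; now (B; A:dirty, B:clean)
3) do Suck; now (B; A:dirty, B:clean)
4) do Right; now (B; A:dirty, B:clean)
5) do Suck; now (B; A:dirty, B:clean)
6) do Left; now (A; A:dirty, B:clean)
7) do Right; now (B; A:dirty, B:clean)
8) do Right; now (B; A:dirty, B:clean)

(B; A:dirty, B:clean)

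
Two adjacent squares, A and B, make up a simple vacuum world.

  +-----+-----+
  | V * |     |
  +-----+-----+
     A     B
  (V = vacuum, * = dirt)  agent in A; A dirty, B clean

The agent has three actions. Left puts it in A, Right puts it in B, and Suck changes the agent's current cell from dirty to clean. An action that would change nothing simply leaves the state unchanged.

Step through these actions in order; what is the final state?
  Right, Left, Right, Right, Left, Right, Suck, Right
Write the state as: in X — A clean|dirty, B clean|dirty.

[1] after Right: in B — A dirty, B clean
[2] after Left: in A — A dirty, B clean
[3] after Right: in B — A dirty, B clean
[4] after Right: in B — A dirty, B clean
[5] after Left: in A — A dirty, B clean
[6] after Right: in B — A dirty, B clean
[7] after Suck: in B — A dirty, B clean
[8] after Right: in B — A dirty, B clean

in B — A dirty, B clean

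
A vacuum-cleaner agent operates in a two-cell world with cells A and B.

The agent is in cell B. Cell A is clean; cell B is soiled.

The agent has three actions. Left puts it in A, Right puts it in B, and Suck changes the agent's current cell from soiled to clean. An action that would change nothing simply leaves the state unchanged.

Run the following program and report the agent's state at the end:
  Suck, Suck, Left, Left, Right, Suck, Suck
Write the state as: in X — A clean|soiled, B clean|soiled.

in B — A clean, B clean

step 1/7 (Suck): in B — A clean, B clean
step 2/7 (Suck): in B — A clean, B clean
step 3/7 (Left): in A — A clean, B clean
step 4/7 (Left): in A — A clean, B clean
step 5/7 (Right): in B — A clean, B clean
step 6/7 (Suck): in B — A clean, B clean
step 7/7 (Suck): in B — A clean, B clean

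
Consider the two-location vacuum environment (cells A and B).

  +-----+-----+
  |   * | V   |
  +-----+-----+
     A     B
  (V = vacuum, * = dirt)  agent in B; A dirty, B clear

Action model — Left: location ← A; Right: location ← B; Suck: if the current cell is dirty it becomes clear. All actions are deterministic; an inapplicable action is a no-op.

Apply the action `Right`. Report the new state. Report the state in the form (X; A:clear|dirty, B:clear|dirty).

start: (B; A:dirty, B:clear)
[1] after Right: (B; A:dirty, B:clear)

(B; A:dirty, B:clear)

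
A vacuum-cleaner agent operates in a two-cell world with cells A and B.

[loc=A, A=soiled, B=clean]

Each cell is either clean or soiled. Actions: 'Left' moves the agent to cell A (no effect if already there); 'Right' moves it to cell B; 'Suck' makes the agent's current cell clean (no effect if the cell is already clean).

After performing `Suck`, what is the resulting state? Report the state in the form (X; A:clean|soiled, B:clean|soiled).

start: (A; A:soiled, B:clean)
t=1 Suck ⇒ (A; A:clean, B:clean)

(A; A:clean, B:clean)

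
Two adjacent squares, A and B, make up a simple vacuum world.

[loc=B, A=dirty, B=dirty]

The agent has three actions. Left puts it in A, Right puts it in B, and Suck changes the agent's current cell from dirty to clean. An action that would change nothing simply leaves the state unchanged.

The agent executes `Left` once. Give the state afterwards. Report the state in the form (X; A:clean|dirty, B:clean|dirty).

start: (B; A:dirty, B:dirty)
Left (#1): (A; A:dirty, B:dirty)

(A; A:dirty, B:dirty)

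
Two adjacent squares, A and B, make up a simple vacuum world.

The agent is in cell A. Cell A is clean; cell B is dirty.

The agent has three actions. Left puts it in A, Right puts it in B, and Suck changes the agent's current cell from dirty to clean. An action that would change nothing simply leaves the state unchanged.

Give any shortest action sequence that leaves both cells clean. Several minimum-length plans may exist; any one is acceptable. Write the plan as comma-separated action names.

Right, Suck

step 1/2 (Right): (B; A:clean, B:dirty)
step 2/2 (Suck): (B; A:clean, B:clean)
min 2: go B then Suck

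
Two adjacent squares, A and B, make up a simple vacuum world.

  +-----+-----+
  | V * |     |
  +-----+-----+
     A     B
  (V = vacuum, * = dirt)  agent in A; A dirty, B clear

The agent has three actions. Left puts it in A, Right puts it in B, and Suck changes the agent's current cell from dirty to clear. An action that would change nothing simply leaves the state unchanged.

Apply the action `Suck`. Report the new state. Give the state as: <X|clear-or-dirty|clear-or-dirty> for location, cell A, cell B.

start: <A|dirty|clear>
1) do Suck; now <A|clear|clear>

<A|clear|clear>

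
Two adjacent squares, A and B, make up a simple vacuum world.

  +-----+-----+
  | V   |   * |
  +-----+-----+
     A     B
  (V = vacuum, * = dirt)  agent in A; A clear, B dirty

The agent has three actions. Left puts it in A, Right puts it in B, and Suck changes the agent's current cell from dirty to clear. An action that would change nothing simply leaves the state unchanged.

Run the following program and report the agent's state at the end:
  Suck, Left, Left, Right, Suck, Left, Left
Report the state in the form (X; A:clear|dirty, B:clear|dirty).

Suck (#1): (A; A:clear, B:dirty)
Left (#2): (A; A:clear, B:dirty)
Left (#3): (A; A:clear, B:dirty)
Right (#4): (B; A:clear, B:dirty)
Suck (#5): (B; A:clear, B:clear)
Left (#6): (A; A:clear, B:clear)
Left (#7): (A; A:clear, B:clear)

(A; A:clear, B:clear)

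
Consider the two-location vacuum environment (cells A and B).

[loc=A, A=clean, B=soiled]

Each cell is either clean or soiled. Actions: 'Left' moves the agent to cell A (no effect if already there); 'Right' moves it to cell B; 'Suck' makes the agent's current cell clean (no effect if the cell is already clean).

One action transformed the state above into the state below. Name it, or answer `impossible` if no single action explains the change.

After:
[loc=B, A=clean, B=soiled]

try  Left: in A — A clean, B soiled
try Right: in B — A clean, B soiled  ← match
try  Suck: in A — A clean, B soiled

Right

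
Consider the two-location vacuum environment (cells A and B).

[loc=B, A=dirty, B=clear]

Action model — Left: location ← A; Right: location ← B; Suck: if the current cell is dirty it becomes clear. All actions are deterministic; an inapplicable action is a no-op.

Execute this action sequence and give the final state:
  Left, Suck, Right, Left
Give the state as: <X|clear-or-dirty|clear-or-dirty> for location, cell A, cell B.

1. Left → <A|dirty|clear>
2. Suck → <A|clear|clear>
3. Right → <B|clear|clear>
4. Left → <A|clear|clear>

<A|clear|clear>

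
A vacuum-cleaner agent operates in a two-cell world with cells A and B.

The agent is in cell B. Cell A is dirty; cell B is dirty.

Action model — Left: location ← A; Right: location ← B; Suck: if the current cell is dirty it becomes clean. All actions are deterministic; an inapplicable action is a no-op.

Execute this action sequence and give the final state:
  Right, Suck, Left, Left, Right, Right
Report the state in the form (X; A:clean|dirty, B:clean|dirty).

(B; A:dirty, B:clean)

1) do Right; now (B; A:dirty, B:dirty)
2) do Suck; now (B; A:dirty, B:clean)
3) do Left; now (A; A:dirty, B:clean)
4) do Left; now (A; A:dirty, B:clean)
5) do Right; now (B; A:dirty, B:clean)
6) do Right; now (B; A:dirty, B:clean)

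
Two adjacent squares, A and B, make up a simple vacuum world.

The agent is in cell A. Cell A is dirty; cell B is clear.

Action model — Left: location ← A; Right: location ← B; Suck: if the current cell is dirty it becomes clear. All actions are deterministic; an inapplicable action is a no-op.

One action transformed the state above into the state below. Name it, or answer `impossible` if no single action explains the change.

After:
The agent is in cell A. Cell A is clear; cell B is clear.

try  Left: loc=A A=dirty B=clear
try Right: loc=B A=dirty B=clear
try  Suck: loc=A A=clear B=clear  ← match

Suck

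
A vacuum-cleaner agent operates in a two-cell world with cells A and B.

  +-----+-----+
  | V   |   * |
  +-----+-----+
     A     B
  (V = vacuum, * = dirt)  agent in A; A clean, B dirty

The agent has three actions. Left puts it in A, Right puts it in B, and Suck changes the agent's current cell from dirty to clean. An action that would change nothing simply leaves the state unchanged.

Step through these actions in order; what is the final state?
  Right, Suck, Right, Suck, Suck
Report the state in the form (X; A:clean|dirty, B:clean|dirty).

(B; A:clean, B:clean)

step 1/5 (Right): (B; A:clean, B:dirty)
step 2/5 (Suck): (B; A:clean, B:clean)
step 3/5 (Right): (B; A:clean, B:clean)
step 4/5 (Suck): (B; A:clean, B:clean)
step 5/5 (Suck): (B; A:clean, B:clean)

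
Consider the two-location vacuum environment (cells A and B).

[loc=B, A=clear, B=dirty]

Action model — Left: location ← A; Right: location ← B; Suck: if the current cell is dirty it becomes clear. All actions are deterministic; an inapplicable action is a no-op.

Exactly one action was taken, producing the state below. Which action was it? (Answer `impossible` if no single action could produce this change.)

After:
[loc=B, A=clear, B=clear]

try  Left: loc=A A=clear B=dirty
try Right: loc=B A=clear B=dirty
try  Suck: loc=B A=clear B=clear  ← match

Suck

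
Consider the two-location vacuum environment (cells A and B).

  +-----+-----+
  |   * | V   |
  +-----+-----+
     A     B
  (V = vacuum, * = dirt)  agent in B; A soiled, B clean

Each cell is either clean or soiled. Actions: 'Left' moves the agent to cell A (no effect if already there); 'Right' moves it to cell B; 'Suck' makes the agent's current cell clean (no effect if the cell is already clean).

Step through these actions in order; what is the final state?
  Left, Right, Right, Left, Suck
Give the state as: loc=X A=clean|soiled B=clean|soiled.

loc=A A=clean B=clean

Left (#1): loc=A A=soiled B=clean
Right (#2): loc=B A=soiled B=clean
Right (#3): loc=B A=soiled B=clean
Left (#4): loc=A A=soiled B=clean
Suck (#5): loc=A A=clean B=clean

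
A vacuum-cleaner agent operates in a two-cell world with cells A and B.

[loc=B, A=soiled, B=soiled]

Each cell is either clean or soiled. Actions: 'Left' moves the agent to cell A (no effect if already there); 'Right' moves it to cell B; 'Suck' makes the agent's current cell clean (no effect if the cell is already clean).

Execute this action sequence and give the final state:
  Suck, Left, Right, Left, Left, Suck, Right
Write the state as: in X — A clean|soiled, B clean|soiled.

Suck (#1): in B — A soiled, B clean
Left (#2): in A — A soiled, B clean
Right (#3): in B — A soiled, B clean
Left (#4): in A — A soiled, B clean
Left (#5): in A — A soiled, B clean
Suck (#6): in A — A clean, B clean
Right (#7): in B — A clean, B clean

in B — A clean, B clean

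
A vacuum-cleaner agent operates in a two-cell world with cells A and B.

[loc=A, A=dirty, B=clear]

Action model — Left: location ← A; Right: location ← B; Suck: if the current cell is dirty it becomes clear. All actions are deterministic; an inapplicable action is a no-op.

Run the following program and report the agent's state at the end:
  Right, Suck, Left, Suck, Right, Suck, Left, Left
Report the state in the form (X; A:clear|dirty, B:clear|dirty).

(A; A:clear, B:clear)

step 1/8 (Right): (B; A:dirty, B:clear)
step 2/8 (Suck): (B; A:dirty, B:clear)
step 3/8 (Left): (A; A:dirty, B:clear)
step 4/8 (Suck): (A; A:clear, B:clear)
step 5/8 (Right): (B; A:clear, B:clear)
step 6/8 (Suck): (B; A:clear, B:clear)
step 7/8 (Left): (A; A:clear, B:clear)
step 8/8 (Left): (A; A:clear, B:clear)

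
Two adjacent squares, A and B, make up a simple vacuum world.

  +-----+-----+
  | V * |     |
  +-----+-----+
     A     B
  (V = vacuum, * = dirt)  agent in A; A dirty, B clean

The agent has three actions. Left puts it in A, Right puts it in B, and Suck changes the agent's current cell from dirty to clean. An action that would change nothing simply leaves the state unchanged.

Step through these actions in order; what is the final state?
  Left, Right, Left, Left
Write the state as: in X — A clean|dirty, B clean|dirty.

Left (#1): in A — A dirty, B clean
Right (#2): in B — A dirty, B clean
Left (#3): in A — A dirty, B clean
Left (#4): in A — A dirty, B clean

in A — A dirty, B clean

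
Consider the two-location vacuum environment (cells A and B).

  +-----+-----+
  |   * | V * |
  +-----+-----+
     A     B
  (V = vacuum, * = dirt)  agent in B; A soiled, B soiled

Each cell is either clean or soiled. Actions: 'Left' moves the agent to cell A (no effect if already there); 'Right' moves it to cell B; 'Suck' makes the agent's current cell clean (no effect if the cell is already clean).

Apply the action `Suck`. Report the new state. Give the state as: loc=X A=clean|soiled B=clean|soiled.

start: loc=B A=soiled B=soiled
1) do Suck; now loc=B A=soiled B=clean

loc=B A=soiled B=clean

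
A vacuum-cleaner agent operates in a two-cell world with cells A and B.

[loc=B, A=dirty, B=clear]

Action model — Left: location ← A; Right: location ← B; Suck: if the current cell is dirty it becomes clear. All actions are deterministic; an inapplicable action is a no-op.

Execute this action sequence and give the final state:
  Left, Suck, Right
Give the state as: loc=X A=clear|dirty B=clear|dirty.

[1] after Left: loc=A A=dirty B=clear
[2] after Suck: loc=A A=clear B=clear
[3] after Right: loc=B A=clear B=clear

loc=B A=clear B=clear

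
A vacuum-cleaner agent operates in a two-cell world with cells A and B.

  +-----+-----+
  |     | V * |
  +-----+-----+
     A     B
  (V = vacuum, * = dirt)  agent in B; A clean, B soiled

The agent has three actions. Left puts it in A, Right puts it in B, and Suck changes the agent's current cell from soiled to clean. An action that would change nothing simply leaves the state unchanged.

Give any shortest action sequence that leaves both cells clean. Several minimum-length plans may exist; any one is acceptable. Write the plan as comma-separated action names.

Suck

1) do Suck; now (B; A:clean, B:clean)
min 1: B is soiled, one Suck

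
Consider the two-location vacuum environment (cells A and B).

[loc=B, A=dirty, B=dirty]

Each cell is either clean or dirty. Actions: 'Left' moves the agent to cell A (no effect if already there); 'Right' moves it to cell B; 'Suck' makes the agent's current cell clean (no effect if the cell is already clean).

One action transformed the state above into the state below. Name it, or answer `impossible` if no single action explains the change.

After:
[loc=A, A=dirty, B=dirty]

Left

try  Left: (A; A:dirty, B:dirty)  ← match
try Right: (B; A:dirty, B:dirty)
try  Suck: (B; A:dirty, B:clean)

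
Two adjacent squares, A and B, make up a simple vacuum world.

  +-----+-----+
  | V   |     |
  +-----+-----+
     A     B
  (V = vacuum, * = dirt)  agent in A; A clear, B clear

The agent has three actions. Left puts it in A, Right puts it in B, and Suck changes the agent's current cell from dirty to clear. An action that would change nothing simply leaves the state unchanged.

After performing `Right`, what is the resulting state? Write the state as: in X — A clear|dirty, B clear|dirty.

start: in A — A clear, B clear
1) do Right; now in B — A clear, B clear

in B — A clear, B clear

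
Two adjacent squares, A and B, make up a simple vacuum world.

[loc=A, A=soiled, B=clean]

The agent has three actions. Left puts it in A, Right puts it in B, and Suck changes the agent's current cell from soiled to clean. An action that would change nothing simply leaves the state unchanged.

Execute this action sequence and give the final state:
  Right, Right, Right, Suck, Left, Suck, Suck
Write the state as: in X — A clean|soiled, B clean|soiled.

Right (#1): in B — A soiled, B clean
Right (#2): in B — A soiled, B clean
Right (#3): in B — A soiled, B clean
Suck (#4): in B — A soiled, B clean
Left (#5): in A — A soiled, B clean
Suck (#6): in A — A clean, B clean
Suck (#7): in A — A clean, B clean

in A — A clean, B clean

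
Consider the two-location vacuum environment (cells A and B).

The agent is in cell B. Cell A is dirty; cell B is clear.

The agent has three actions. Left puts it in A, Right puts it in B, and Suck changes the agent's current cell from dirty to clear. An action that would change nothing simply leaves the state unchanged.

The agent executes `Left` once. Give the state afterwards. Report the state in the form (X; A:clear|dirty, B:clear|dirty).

start: (B; A:dirty, B:clear)
t=1 Left ⇒ (A; A:dirty, B:clear)

(A; A:dirty, B:clear)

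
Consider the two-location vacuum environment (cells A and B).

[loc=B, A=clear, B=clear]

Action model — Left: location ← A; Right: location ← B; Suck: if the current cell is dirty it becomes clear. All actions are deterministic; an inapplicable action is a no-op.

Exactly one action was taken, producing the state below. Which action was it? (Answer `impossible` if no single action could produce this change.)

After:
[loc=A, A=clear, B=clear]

Left

try  Left: in A — A clear, B clear  ← match
try Right: in B — A clear, B clear
try  Suck: in B — A clear, B clear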